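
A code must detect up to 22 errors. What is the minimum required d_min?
Detecting e errors requires d_min ≥ e + 1 = 22 + 1 = 23.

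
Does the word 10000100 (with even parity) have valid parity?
Sum of all bits: 1+0+0+0+0+1+0+0 = 2; 2 mod 2 = 0. Result is 0 → valid parity.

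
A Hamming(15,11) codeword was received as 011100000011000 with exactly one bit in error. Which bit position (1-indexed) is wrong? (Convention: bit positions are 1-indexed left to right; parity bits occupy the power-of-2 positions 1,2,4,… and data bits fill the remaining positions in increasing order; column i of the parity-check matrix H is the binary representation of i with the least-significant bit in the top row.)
Syndrome s = H · r^T (mod 2), r = 011100000011000:
  s[0] = (101010101010101)·(011100000011000) mod 2 = 0+0+1+0+0+0+0+0+0+0+1+0+0+0+0 mod 2 = 0
  s[1] = (011001100110011)·(011100000011000) mod 2 = 0+1+1+0+0+0+0+0+0+0+1+0+0+0+0 mod 2 = 1
  s[2] = (000111100001111)·(011100000011000) mod 2 = 0+0+0+1+0+0+0+0+0+0+0+1+0+0+0 mod 2 = 0
  s[3] = (000000011111111)·(011100000011000) mod 2 = 0+0+0+0+0+0+0+0+0+0+1+1+0+0+0 mod 2 = 0
Syndrome = 0100
Column i of H is the binary representation of i, so the syndrome is the binary index of the flipped bit.
Read s = 0100 with s[0] as LSB: 0·2^0 + 1·2^1 + 0·2^2 + 0·2^3 = 2.
Error is at bit position 2.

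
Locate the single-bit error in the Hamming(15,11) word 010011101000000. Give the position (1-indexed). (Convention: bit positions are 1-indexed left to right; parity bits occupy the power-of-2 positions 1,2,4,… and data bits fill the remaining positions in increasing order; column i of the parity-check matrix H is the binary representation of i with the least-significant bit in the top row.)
Syndrome s = H · r^T (mod 2), r = 010011101000000:
  s[0] = (101010101010101)·(010011101000000) mod 2 = 0+0+0+0+1+0+1+0+1+0+0+0+0+0+0 mod 2 = 1
  s[1] = (011001100110011)·(010011101000000) mod 2 = 0+1+0+0+0+1+1+0+0+0+0+0+0+0+0 mod 2 = 1
  s[2] = (000111100001111)·(010011101000000) mod 2 = 0+0+0+0+1+1+1+0+0+0+0+0+0+0+0 mod 2 = 1
  s[3] = (000000011111111)·(010011101000000) mod 2 = 0+0+0+0+0+0+0+0+1+0+0+0+0+0+0 mod 2 = 1
Syndrome = 1111
Column i of H is the binary representation of i, so the syndrome is the binary index of the flipped bit.
Read s = 1111 with s[0] as LSB: 1·2^0 + 1·2^1 + 1·2^2 + 1·2^3 = 15.
Error is at bit position 15.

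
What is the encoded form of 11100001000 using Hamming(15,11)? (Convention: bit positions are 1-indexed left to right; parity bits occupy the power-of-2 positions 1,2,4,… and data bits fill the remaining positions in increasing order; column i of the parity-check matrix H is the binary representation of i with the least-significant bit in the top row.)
Codeword c = d · G (mod 2), d = 11100001000:
  c[0] = d·G[:,0] = (11100001000)·(11011010101) mod 2 = 1+1+0+0+0+0+0+0+0+0+0 mod 2 = 0
  c[1] = d·G[:,1] = (11100001000)·(10110110011) mod 2 = 1+0+1+0+0+0+0+0+0+0+0 mod 2 = 0
  c[2] = d·G[:,2] = (11100001000)·(10000000000) mod 2 = 1+0+0+0+0+0+0+0+0+0+0 mod 2 = 1
  c[3] = d·G[:,3] = (11100001000)·(01110001111) mod 2 = 0+1+1+0+0+0+0+1+0+0+0 mod 2 = 1
  c[4] = d·G[:,4] = (11100001000)·(01000000000) mod 2 = 0+1+0+0+0+0+0+0+0+0+0 mod 2 = 1
  c[5] = d·G[:,5] = (11100001000)·(00100000000) mod 2 = 0+0+1+0+0+0+0+0+0+0+0 mod 2 = 1
  c[6] = d·G[:,6] = (11100001000)·(00010000000) mod 2 = 0+0+0+0+0+0+0+0+0+0+0 mod 2 = 0
  c[7] = d·G[:,7] = (11100001000)·(00001111111) mod 2 = 0+0+0+0+0+0+0+1+0+0+0 mod 2 = 1
  c[8] = d·G[:,8] = (11100001000)·(00001000000) mod 2 = 0+0+0+0+0+0+0+0+0+0+0 mod 2 = 0
  c[9] = d·G[:,9] = (11100001000)·(00000100000) mod 2 = 0+0+0+0+0+0+0+0+0+0+0 mod 2 = 0
  c[10] = d·G[:,10] = (11100001000)·(00000010000) mod 2 = 0+0+0+0+0+0+0+0+0+0+0 mod 2 = 0
  c[11] = d·G[:,11] = (11100001000)·(00000001000) mod 2 = 0+0+0+0+0+0+0+1+0+0+0 mod 2 = 1
  c[12] = d·G[:,12] = (11100001000)·(00000000100) mod 2 = 0+0+0+0+0+0+0+0+0+0+0 mod 2 = 0
  c[13] = d·G[:,13] = (11100001000)·(00000000010) mod 2 = 0+0+0+0+0+0+0+0+0+0+0 mod 2 = 0
  c[14] = d·G[:,14] = (11100001000)·(00000000001) mod 2 = 0+0+0+0+0+0+0+0+0+0+0 mod 2 = 0
Codeword = 001111010001000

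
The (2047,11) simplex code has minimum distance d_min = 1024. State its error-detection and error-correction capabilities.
Detection only: up to d_min − 1 = 1023 errors.
Correction: up to ⌊(d_min − 1)/2⌋ = ⌊1023/2⌋ = 511 errors.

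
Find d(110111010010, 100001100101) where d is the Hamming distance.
XOR = 010110110111, count of 1s = 8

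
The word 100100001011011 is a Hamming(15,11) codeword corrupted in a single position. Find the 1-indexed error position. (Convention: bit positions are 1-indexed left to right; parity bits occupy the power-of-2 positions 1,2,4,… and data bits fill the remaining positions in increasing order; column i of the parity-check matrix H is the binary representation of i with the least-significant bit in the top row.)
Syndrome s = H · r^T (mod 2), r = 100100001011011:
  s[0] = (101010101010101)·(100100001011011) mod 2 = 1+0+0+0+0+0+0+0+1+0+1+0+0+0+1 mod 2 = 0
  s[1] = (011001100110011)·(100100001011011) mod 2 = 0+0+0+0+0+0+0+0+0+0+1+0+0+1+1 mod 2 = 1
  s[2] = (000111100001111)·(100100001011011) mod 2 = 0+0+0+1+0+0+0+0+0+0+0+1+0+1+1 mod 2 = 0
  s[3] = (000000011111111)·(100100001011011) mod 2 = 0+0+0+0+0+0+0+0+1+0+1+1+0+1+1 mod 2 = 1
Syndrome = 0101
Column i of H is the binary representation of i, so the syndrome is the binary index of the flipped bit.
Read s = 0101 with s[0] as LSB: 0·2^0 + 1·2^1 + 0·2^2 + 1·2^3 = 10.
Error is at bit position 10.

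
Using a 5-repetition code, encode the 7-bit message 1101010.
Repeat each bit 5× and concatenate:
1→11111  1→11111  0→00000  1→11111  0→00000  1→11111  0→00000
Codeword = 11111111110000011111000001111100000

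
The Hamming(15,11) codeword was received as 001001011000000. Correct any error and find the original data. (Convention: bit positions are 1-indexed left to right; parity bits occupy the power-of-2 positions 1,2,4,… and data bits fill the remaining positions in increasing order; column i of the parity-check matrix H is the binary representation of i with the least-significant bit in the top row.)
Syndrome s = H · r^T (mod 2), r = 001001011000000:
  s[0] = (101010101010101)·(001001011000000) mod 2 = 0+0+1+0+0+0+0+0+1+0+0+0+0+0+0 mod 2 = 0
  s[1] = (011001100110011)·(001001011000000) mod 2 = 0+0+1+0+0+1+0+0+0+0+0+0+0+0+0 mod 2 = 0
  s[2] = (000111100001111)·(001001011000000) mod 2 = 0+0+0+0+0+1+0+0+0+0+0+0+0+0+0 mod 2 = 1
  s[3] = (000000011111111)·(001001011000000) mod 2 = 0+0+0+0+0+0+0+1+1+0+0+0+0+0+0 mod 2 = 0
Syndrome = 0010
Column 4 of H equals this syndrome → error at bit 4 (1-indexed).
Flip bit 4: 001001011000000 → 001101011000000
Extract data bits at positions {3,5,6,7,9,10,11,12,13,14,15}: 10101000000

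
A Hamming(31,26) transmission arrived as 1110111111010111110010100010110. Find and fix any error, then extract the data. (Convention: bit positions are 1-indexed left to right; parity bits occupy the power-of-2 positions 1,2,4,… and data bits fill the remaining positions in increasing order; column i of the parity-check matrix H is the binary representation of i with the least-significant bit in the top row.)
Syndrome s = H · r^T (mod 2), r = 1110111111010111110010100010110:
  s[0] = (1010101010101010101010101010101)·(1110111111010111110010100010110) mod 2 = 1+0+1+0+1+0+1+0+1+0+0+0+0+0+1+0+1+0+0+0+1+0+1+0+0+0+1+0+1+0+0 mod 2 = 1
  s[1] = (0110011001100110011001100110011)·(1110111111010111110010100010110) mod 2 = 0+1+1+0+0+1+1+0+0+1+0+0+0+1+1+0+0+1+0+0+0+0+1+0+0+0+1+0+0+1+0 mod 2 = 1
  s[2] = (0001111000011110000111100001111)·(1110111111010111110010100010110) mod 2 = 0+0+0+0+1+1+1+0+0+0+0+1+0+1+1+0+0+0+0+0+1+0+1+0+0+0+0+0+1+1+0 mod 2 = 0
  s[3] = (0000000111111110000000011111111)·(1110111111010111110010100010110) mod 2 = 0+0+0+0+0+0+0+1+1+1+0+1+0+1+1+0+0+0+0+0+0+0+0+0+0+0+1+0+1+1+0 mod 2 = 1
  s[4] = (0000000000000001111111111111111)·(1110111111010111110010100010110) mod 2 = 0+0+0+0+0+0+0+0+0+0+0+0+0+0+0+1+1+1+0+0+1+0+1+0+0+0+1+0+1+1+0 mod 2 = 0
Syndrome = 11010
Column 11 of H equals this syndrome → error at bit 11 (1-indexed).
Flip bit 11: 1110111111010111110010100010110 → 1110111111110111110010100010110
Extract data bits at positions {3,5,6,7,9,10,11,12,13,14,15,17,18,19,20,21,22,23,24,25,26,27,28,29,30,31}: 11111111011110010100010110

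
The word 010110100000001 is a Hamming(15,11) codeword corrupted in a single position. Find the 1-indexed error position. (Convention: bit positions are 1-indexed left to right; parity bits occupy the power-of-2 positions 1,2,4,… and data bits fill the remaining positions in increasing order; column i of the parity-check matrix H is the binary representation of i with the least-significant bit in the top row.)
Syndrome s = H · r^T (mod 2), r = 010110100000001:
  s[0] = (101010101010101)·(010110100000001) mod 2 = 0+0+0+0+1+0+1+0+0+0+0+0+0+0+1 mod 2 = 1
  s[1] = (011001100110011)·(010110100000001) mod 2 = 0+1+0+0+0+0+1+0+0+0+0+0+0+0+1 mod 2 = 1
  s[2] = (000111100001111)·(010110100000001) mod 2 = 0+0+0+1+1+0+1+0+0+0+0+0+0+0+1 mod 2 = 0
  s[3] = (000000011111111)·(010110100000001) mod 2 = 0+0+0+0+0+0+0+0+0+0+0+0+0+0+1 mod 2 = 1
Syndrome = 1101
Column i of H is the binary representation of i, so the syndrome is the binary index of the flipped bit.
Read s = 1101 with s[0] as LSB: 1·2^0 + 1·2^1 + 0·2^2 + 1·2^3 = 11.
Error is at bit position 11.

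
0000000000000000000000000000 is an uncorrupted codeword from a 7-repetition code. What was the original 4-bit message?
Split into 7-bit blocks: 0000000 0000000 0000000 0000000
Data = 0000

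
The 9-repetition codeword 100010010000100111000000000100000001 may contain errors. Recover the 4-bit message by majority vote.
Split into 9-bit blocks and majority-vote each:
  block 1 = 100010010: 3 ones, 6 zeros → 0
  block 2 = 000100111: 4 ones, 5 zeros → 0
  block 3 = 000000000: 0 ones, 9 zeros → 0
  block 4 = 100000001: 2 ones, 7 zeros → 0
Decoded = 0000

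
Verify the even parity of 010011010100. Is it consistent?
Sum of all bits: 0+1+0+0+1+1+0+1+0+1+0+0 = 5; 5 mod 2 = 1. Result is 1 → parity error detected.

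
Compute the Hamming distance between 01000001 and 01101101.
XOR = 00101100, count of 1s = 3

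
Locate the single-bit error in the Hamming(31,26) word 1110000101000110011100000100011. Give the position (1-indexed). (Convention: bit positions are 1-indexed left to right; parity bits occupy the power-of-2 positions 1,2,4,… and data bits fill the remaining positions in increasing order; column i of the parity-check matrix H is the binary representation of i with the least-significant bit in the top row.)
Syndrome s = H · r^T (mod 2), r = 1110000101000110011100000100011:
  s[0] = (1010101010101010101010101010101)·(1110000101000110011100000100011) mod 2 = 1+0+1+0+0+0+0+0+0+0+0+0+0+0+1+0+0+0+1+0+0+0+0+0+0+0+0+0+0+0+1 mod 2 = 1
  s[1] = (0110011001100110011001100110011)·(1110000101000110011100000100011) mod 2 = 0+1+1+0+0+0+0+0+0+1+0+0+0+1+1+0+0+1+1+0+0+0+0+0+0+1+0+0+0+1+1 mod 2 = 0
  s[2] = (0001111000011110000111100001111)·(1110000101000110011100000100011) mod 2 = 0+0+0+0+0+0+0+0+0+0+0+0+0+1+1+0+0+0+0+1+0+0+0+0+0+0+0+0+0+1+1 mod 2 = 1
  s[3] = (0000000111111110000000011111111)·(1110000101000110011100000100011) mod 2 = 0+0+0+0+0+0+0+1+0+1+0+0+0+1+1+0+0+0+0+0+0+0+0+0+0+1+0+0+0+1+1 mod 2 = 1
  s[4] = (0000000000000001111111111111111)·(1110000101000110011100000100011) mod 2 = 0+0+0+0+0+0+0+0+0+0+0+0+0+0+0+0+0+1+1+1+0+0+0+0+0+1+0+0+0+1+1 mod 2 = 0
Syndrome = 10110
Column i of H is the binary representation of i, so the syndrome is the binary index of the flipped bit.
Read s = 10110 with s[0] as LSB: 1·2^0 + 0·2^1 + 1·2^2 + 1·2^3 + 0·2^4 = 13.
Error is at bit position 13.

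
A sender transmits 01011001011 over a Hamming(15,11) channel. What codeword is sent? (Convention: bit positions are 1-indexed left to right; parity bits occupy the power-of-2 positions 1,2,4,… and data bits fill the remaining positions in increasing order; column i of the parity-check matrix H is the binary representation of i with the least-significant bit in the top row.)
Codeword c = d · G (mod 2), d = 01011001011:
  c[0] = d·G[:,0] = (01011001011)·(11011010101) mod 2 = 0+1+0+1+1+0+0+0+0+0+1 mod 2 = 0
  c[1] = d·G[:,1] = (01011001011)·(10110110011) mod 2 = 0+0+0+1+0+0+0+0+0+1+1 mod 2 = 1
  c[2] = d·G[:,2] = (01011001011)·(10000000000) mod 2 = 0+0+0+0+0+0+0+0+0+0+0 mod 2 = 0
  c[3] = d·G[:,3] = (01011001011)·(01110001111) mod 2 = 0+1+0+1+0+0+0+1+0+1+1 mod 2 = 1
  c[4] = d·G[:,4] = (01011001011)·(01000000000) mod 2 = 0+1+0+0+0+0+0+0+0+0+0 mod 2 = 1
  c[5] = d·G[:,5] = (01011001011)·(00100000000) mod 2 = 0+0+0+0+0+0+0+0+0+0+0 mod 2 = 0
  c[6] = d·G[:,6] = (01011001011)·(00010000000) mod 2 = 0+0+0+1+0+0+0+0+0+0+0 mod 2 = 1
  c[7] = d·G[:,7] = (01011001011)·(00001111111) mod 2 = 0+0+0+0+1+0+0+1+0+1+1 mod 2 = 0
  c[8] = d·G[:,8] = (01011001011)·(00001000000) mod 2 = 0+0+0+0+1+0+0+0+0+0+0 mod 2 = 1
  c[9] = d·G[:,9] = (01011001011)·(00000100000) mod 2 = 0+0+0+0+0+0+0+0+0+0+0 mod 2 = 0
  c[10] = d·G[:,10] = (01011001011)·(00000010000) mod 2 = 0+0+0+0+0+0+0+0+0+0+0 mod 2 = 0
  c[11] = d·G[:,11] = (01011001011)·(00000001000) mod 2 = 0+0+0+0+0+0+0+1+0+0+0 mod 2 = 1
  c[12] = d·G[:,12] = (01011001011)·(00000000100) mod 2 = 0+0+0+0+0+0+0+0+0+0+0 mod 2 = 0
  c[13] = d·G[:,13] = (01011001011)·(00000000010) mod 2 = 0+0+0+0+0+0+0+0+0+1+0 mod 2 = 1
  c[14] = d·G[:,14] = (01011001011)·(00000000001) mod 2 = 0+0+0+0+0+0+0+0+0+0+1 mod 2 = 1
Codeword = 010110101001011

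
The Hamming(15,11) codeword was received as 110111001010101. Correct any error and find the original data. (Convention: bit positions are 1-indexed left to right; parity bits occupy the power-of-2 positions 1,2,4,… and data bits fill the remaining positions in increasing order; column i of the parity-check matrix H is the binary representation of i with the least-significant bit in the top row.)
Syndrome s = H · r^T (mod 2), r = 110111001010101:
  s[0] = (101010101010101)·(110111001010101) mod 2 = 1+0+0+0+1+0+0+0+1+0+1+0+1+0+1 mod 2 = 0
  s[1] = (011001100110011)·(110111001010101) mod 2 = 0+1+0+0+0+1+0+0+0+0+1+0+0+0+1 mod 2 = 0
  s[2] = (000111100001111)·(110111001010101) mod 2 = 0+0+0+1+1+1+0+0+0+0+0+0+1+0+1 mod 2 = 1
  s[3] = (000000011111111)·(110111001010101) mod 2 = 0+0+0+0+0+0+0+0+1+0+1+0+1+0+1 mod 2 = 0
Syndrome = 0010
Column 4 of H equals this syndrome → error at bit 4 (1-indexed).
Flip bit 4: 110111001010101 → 110011001010101
Extract data bits at positions {3,5,6,7,9,10,11,12,13,14,15}: 01101010101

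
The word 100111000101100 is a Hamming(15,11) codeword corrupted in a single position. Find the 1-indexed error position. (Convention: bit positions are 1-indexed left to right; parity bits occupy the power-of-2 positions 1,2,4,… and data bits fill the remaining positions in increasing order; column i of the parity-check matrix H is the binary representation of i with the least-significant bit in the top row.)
Syndrome s = H · r^T (mod 2), r = 100111000101100:
  s[0] = (101010101010101)·(100111000101100) mod 2 = 1+0+0+0+1+0+0+0+0+0+0+0+1+0+0 mod 2 = 1
  s[1] = (011001100110011)·(100111000101100) mod 2 = 0+0+0+0+0+1+0+0+0+1+0+0+0+0+0 mod 2 = 0
  s[2] = (000111100001111)·(100111000101100) mod 2 = 0+0+0+1+1+1+0+0+0+0+0+1+1+0+0 mod 2 = 1
  s[3] = (000000011111111)·(100111000101100) mod 2 = 0+0+0+0+0+0+0+0+0+1+0+1+1+0+0 mod 2 = 1
Syndrome = 1011
Column i of H is the binary representation of i, so the syndrome is the binary index of the flipped bit.
Read s = 1011 with s[0] as LSB: 1·2^0 + 0·2^1 + 1·2^2 + 1·2^3 = 13.
Error is at bit position 13.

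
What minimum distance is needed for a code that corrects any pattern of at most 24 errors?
Correcting t errors requires d_min ≥ 2t + 1 = 2·24 + 1 = 49.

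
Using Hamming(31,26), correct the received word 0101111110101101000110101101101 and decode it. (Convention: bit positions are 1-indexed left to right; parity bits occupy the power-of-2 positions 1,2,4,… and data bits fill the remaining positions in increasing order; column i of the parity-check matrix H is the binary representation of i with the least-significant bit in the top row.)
Syndrome s = H · r^T (mod 2), r = 0101111110101101000110101101101:
  s[0] = (1010101010101010101010101010101)·(0101111110101101000110101101101) mod 2 = 0+0+0+0+1+0+1+0+1+0+1+0+1+0+0+0+0+0+0+0+1+0+1+0+1+0+0+0+1+0+1 mod 2 = 0
  s[1] = (0110011001100110011001100110011)·(0101111110101101000110101101101) mod 2 = 0+1+0+0+0+1+1+0+0+0+1+0+0+1+0+0+0+0+0+0+0+0+1+0+0+1+0+0+0+0+1 mod 2 = 0
  s[2] = (0001111000011110000111100001111)·(0101111110101101000110101101101) mod 2 = 0+0+0+1+1+1+1+0+0+0+0+0+1+1+0+0+0+0+0+1+1+0+1+0+0+0+0+1+1+0+1 mod 2 = 0
  s[3] = (0000000111111110000000011111111)·(0101111110101101000110101101101) mod 2 = 0+0+0+0+0+0+0+1+1+0+1+0+1+1+0+0+0+0+0+0+0+0+0+0+1+1+0+1+1+0+1 mod 2 = 0
  s[4] = (0000000000000001111111111111111)·(0101111110101101000110101101101) mod 2 = 0+0+0+0+0+0+0+0+0+0+0+0+0+0+0+1+0+0+0+1+1+0+1+0+1+1+0+1+1+0+1 mod 2 = 1
Syndrome = 00001
Column 16 of H equals this syndrome → error at bit 16 (1-indexed).
Flip bit 16: 0101111110101101000110101101101 → 0101111110101100000110101101101
Extract data bits at positions {3,5,6,7,9,10,11,12,13,14,15,17,18,19,20,21,22,23,24,25,26,27,28,29,30,31}: 01111010110000110101101101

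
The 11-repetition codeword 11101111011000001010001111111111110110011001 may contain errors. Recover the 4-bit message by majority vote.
Split into 11-bit blocks and majority-vote each:
  block 1 = 11101111011: 9 ones, 2 zeros → 1
  block 2 = 00000101000: 2 ones, 9 zeros → 0
  block 3 = 11111111111: 11 ones, 0 zeros → 1
  block 4 = 10110011001: 6 ones, 5 zeros → 1
Decoded = 1011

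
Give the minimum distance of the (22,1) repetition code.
d_min = 22 (the only two codewords are 0…0 and 1…1, differing in all 22 positions).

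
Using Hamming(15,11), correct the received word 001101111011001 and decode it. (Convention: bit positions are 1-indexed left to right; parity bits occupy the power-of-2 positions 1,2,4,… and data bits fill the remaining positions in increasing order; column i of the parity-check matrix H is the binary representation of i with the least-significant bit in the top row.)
Syndrome s = H · r^T (mod 2), r = 001101111011001:
  s[0] = (101010101010101)·(001101111011001) mod 2 = 0+0+1+0+0+0+1+0+1+0+1+0+0+0+1 mod 2 = 1
  s[1] = (011001100110011)·(001101111011001) mod 2 = 0+0+1+0+0+1+1+0+0+0+1+0+0+0+1 mod 2 = 1
  s[2] = (000111100001111)·(001101111011001) mod 2 = 0+0+0+1+0+1+1+0+0+0+0+1+0+0+1 mod 2 = 1
  s[3] = (000000011111111)·(001101111011001) mod 2 = 0+0+0+0+0+0+0+1+1+0+1+1+0+0+1 mod 2 = 1
Syndrome = 1111
Column 15 of H equals this syndrome → error at bit 15 (1-indexed).
Flip bit 15: 001101111011001 → 001101111011000
Extract data bits at positions {3,5,6,7,9,10,11,12,13,14,15}: 10111011000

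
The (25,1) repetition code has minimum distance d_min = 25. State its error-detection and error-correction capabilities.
Detection only: up to d_min − 1 = 24 errors.
Correction: up to ⌊(d_min − 1)/2⌋ = ⌊24/2⌋ = 12 errors.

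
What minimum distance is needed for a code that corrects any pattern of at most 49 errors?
Correcting t errors requires d_min ≥ 2t + 1 = 2·49 + 1 = 99.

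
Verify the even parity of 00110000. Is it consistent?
Sum of all bits: 0+0+1+1+0+0+0+0 = 2; 2 mod 2 = 0. Result is 0 → valid parity.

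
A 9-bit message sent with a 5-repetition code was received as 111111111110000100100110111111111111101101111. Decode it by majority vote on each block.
Split into 5-bit blocks and majority-vote each:
  block 1 = 11111: 5 ones, 0 zeros → 1
  block 2 = 11111: 5 ones, 0 zeros → 1
  block 3 = 10000: 1 ones, 4 zeros → 0
  block 4 = 10010: 2 ones, 3 zeros → 0
  block 5 = 01101: 3 ones, 2 zeros → 1
  block 6 = 11111: 5 ones, 0 zeros → 1
  block 7 = 11111: 5 ones, 0 zeros → 1
  block 8 = 11011: 4 ones, 1 zeros → 1
  block 9 = 01111: 4 ones, 1 zeros → 1
Decoded = 110011111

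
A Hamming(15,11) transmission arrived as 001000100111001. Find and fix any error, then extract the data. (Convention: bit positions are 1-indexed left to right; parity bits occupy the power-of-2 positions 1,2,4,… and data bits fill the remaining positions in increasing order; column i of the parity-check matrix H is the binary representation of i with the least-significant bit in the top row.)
Syndrome s = H · r^T (mod 2), r = 001000100111001:
  s[0] = (101010101010101)·(001000100111001) mod 2 = 0+0+1+0+0+0+1+0+0+0+1+0+0+0+1 mod 2 = 0
  s[1] = (011001100110011)·(001000100111001) mod 2 = 0+0+1+0+0+0+1+0+0+1+1+0+0+0+1 mod 2 = 1
  s[2] = (000111100001111)·(001000100111001) mod 2 = 0+0+0+0+0+0+1+0+0+0+0+1+0+0+1 mod 2 = 1
  s[3] = (000000011111111)·(001000100111001) mod 2 = 0+0+0+0+0+0+0+0+0+1+1+1+0+0+1 mod 2 = 0
Syndrome = 0110
Column 6 of H equals this syndrome → error at bit 6 (1-indexed).
Flip bit 6: 001000100111001 → 001001100111001
Extract data bits at positions {3,5,6,7,9,10,11,12,13,14,15}: 10110111001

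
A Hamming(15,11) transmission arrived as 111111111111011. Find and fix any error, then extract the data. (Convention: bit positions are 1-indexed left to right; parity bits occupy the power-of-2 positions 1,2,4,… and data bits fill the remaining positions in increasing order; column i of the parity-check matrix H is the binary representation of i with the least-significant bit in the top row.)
Syndrome s = H · r^T (mod 2), r = 111111111111011:
  s[0] = (101010101010101)·(111111111111011) mod 2 = 1+0+1+0+1+0+1+0+1+0+1+0+0+0+1 mod 2 = 1
  s[1] = (011001100110011)·(111111111111011) mod 2 = 0+1+1+0+0+1+1+0+0+1+1+0+0+1+1 mod 2 = 0
  s[2] = (000111100001111)·(111111111111011) mod 2 = 0+0+0+1+1+1+1+0+0+0+0+1+0+1+1 mod 2 = 1
  s[3] = (000000011111111)·(111111111111011) mod 2 = 0+0+0+0+0+0+0+1+1+1+1+1+0+1+1 mod 2 = 1
Syndrome = 1011
Column 13 of H equals this syndrome → error at bit 13 (1-indexed).
Flip bit 13: 111111111111011 → 111111111111111
Extract data bits at positions {3,5,6,7,9,10,11,12,13,14,15}: 11111111111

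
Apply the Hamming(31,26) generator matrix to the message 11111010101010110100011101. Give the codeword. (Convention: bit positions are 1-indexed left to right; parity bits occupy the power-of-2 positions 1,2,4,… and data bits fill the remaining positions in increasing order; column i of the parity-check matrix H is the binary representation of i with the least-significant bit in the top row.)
Codeword c = d · G (mod 2), d = 11111010101010110100011101:
  c[0] = d·G[:,0] = (11111010101010110100011101)·(11011010101101010101010101) mod 2 = 1+1+0+1+1+0+1+0+1+0+1+0+0+0+0+1+0+1+0+0+0+1+0+1+0+1 mod 2 = 0
  c[1] = d·G[:,1] = (11111010101010110100011101)·(10110110011011001100110011) mod 2 = 1+0+1+1+0+0+1+0+0+0+1+0+1+0+0+0+0+1+0+0+0+1+0+0+0+1 mod 2 = 1
  c[2] = d·G[:,2] = (11111010101010110100011101)·(10000000000000000000000000) mod 2 = 1+0+0+0+0+0+0+0+0+0+0+0+0+0+0+0+0+0+0+0+0+0+0+0+0+0 mod 2 = 1
  c[3] = d·G[:,3] = (11111010101010110100011101)·(01110001111000111100001111) mod 2 = 0+1+1+1+0+0+0+0+1+0+1+0+0+0+1+1+0+1+0+0+0+0+1+1+0+1 mod 2 = 1
  c[4] = d·G[:,4] = (11111010101010110100011101)·(01000000000000000000000000) mod 2 = 0+1+0+0+0+0+0+0+0+0+0+0+0+0+0+0+0+0+0+0+0+0+0+0+0+0 mod 2 = 1
  c[5] = d·G[:,5] = (11111010101010110100011101)·(00100000000000000000000000) mod 2 = 0+0+1+0+0+0+0+0+0+0+0+0+0+0+0+0+0+0+0+0+0+0+0+0+0+0 mod 2 = 1
  c[6] = d·G[:,6] = (11111010101010110100011101)·(00010000000000000000000000) mod 2 = 0+0+0+1+0+0+0+0+0+0+0+0+0+0+0+0+0+0+0+0+0+0+0+0+0+0 mod 2 = 1
  c[7] = d·G[:,7] = (11111010101010110100011101)·(00001111111000000011111111) mod 2 = 0+0+0+0+1+0+1+0+1+0+1+0+0+0+0+0+0+0+0+0+0+1+1+1+0+1 mod 2 = 0
  c[8] = d·G[:,8] = (11111010101010110100011101)·(00001000000000000000000000) mod 2 = 0+0+0+0+1+0+0+0+0+0+0+0+0+0+0+0+0+0+0+0+0+0+0+0+0+0 mod 2 = 1
  c[9] = d·G[:,9] = (11111010101010110100011101)·(00000100000000000000000000) mod 2 = 0+0+0+0+0+0+0+0+0+0+0+0+0+0+0+0+0+0+0+0+0+0+0+0+0+0 mod 2 = 0
  c[10] = d·G[:,10] = (11111010101010110100011101)·(00000010000000000000000000) mod 2 = 0+0+0+0+0+0+1+0+0+0+0+0+0+0+0+0+0+0+0+0+0+0+0+0+0+0 mod 2 = 1
  c[11] = d·G[:,11] = (11111010101010110100011101)·(00000001000000000000000000) mod 2 = 0+0+0+0+0+0+0+0+0+0+0+0+0+0+0+0+0+0+0+0+0+0+0+0+0+0 mod 2 = 0
  c[12] = d·G[:,12] = (11111010101010110100011101)·(00000000100000000000000000) mod 2 = 0+0+0+0+0+0+0+0+1+0+0+0+0+0+0+0+0+0+0+0+0+0+0+0+0+0 mod 2 = 1
  c[13] = d·G[:,13] = (11111010101010110100011101)·(00000000010000000000000000) mod 2 = 0+0+0+0+0+0+0+0+0+0+0+0+0+0+0+0+0+0+0+0+0+0+0+0+0+0 mod 2 = 0
  c[14] = d·G[:,14] = (11111010101010110100011101)·(00000000001000000000000000) mod 2 = 0+0+0+0+0+0+0+0+0+0+1+0+0+0+0+0+0+0+0+0+0+0+0+0+0+0 mod 2 = 1
  c[15] = d·G[:,15] = (11111010101010110100011101)·(00000000000111111111111111) mod 2 = 0+0+0+0+0+0+0+0+0+0+0+0+1+0+1+1+0+1+0+0+0+1+1+1+0+1 mod 2 = 0
  c[16] = d·G[:,16] = (11111010101010110100011101)·(00000000000100000000000000) mod 2 = 0+0+0+0+0+0+0+0+0+0+0+0+0+0+0+0+0+0+0+0+0+0+0+0+0+0 mod 2 = 0
  c[17] = d·G[:,17] = (11111010101010110100011101)·(00000000000010000000000000) mod 2 = 0+0+0+0+0+0+0+0+0+0+0+0+1+0+0+0+0+0+0+0+0+0+0+0+0+0 mod 2 = 1
  c[18] = d·G[:,18] = (11111010101010110100011101)·(00000000000001000000000000) mod 2 = 0+0+0+0+0+0+0+0+0+0+0+0+0+0+0+0+0+0+0+0+0+0+0+0+0+0 mod 2 = 0
  c[19] = d·G[:,19] = (11111010101010110100011101)·(00000000000000100000000000) mod 2 = 0+0+0+0+0+0+0+0+0+0+0+0+0+0+1+0+0+0+0+0+0+0+0+0+0+0 mod 2 = 1
  c[20] = d·G[:,20] = (11111010101010110100011101)·(00000000000000010000000000) mod 2 = 0+0+0+0+0+0+0+0+0+0+0+0+0+0+0+1+0+0+0+0+0+0+0+0+0+0 mod 2 = 1
  c[21] = d·G[:,21] = (11111010101010110100011101)·(00000000000000001000000000) mod 2 = 0+0+0+0+0+0+0+0+0+0+0+0+0+0+0+0+0+0+0+0+0+0+0+0+0+0 mod 2 = 0
  c[22] = d·G[:,22] = (11111010101010110100011101)·(00000000000000000100000000) mod 2 = 0+0+0+0+0+0+0+0+0+0+0+0+0+0+0+0+0+1+0+0+0+0+0+0+0+0 mod 2 = 1
  c[23] = d·G[:,23] = (11111010101010110100011101)·(00000000000000000010000000) mod 2 = 0+0+0+0+0+0+0+0+0+0+0+0+0+0+0+0+0+0+0+0+0+0+0+0+0+0 mod 2 = 0
  c[24] = d·G[:,24] = (11111010101010110100011101)·(00000000000000000001000000) mod 2 = 0+0+0+0+0+0+0+0+0+0+0+0+0+0+0+0+0+0+0+0+0+0+0+0+0+0 mod 2 = 0
  c[25] = d·G[:,25] = (11111010101010110100011101)·(00000000000000000000100000) mod 2 = 0+0+0+0+0+0+0+0+0+0+0+0+0+0+0+0+0+0+0+0+0+0+0+0+0+0 mod 2 = 0
  c[26] = d·G[:,26] = (11111010101010110100011101)·(00000000000000000000010000) mod 2 = 0+0+0+0+0+0+0+0+0+0+0+0+0+0+0+0+0+0+0+0+0+1+0+0+0+0 mod 2 = 1
  c[27] = d·G[:,27] = (11111010101010110100011101)·(00000000000000000000001000) mod 2 = 0+0+0+0+0+0+0+0+0+0+0+0+0+0+0+0+0+0+0+0+0+0+1+0+0+0 mod 2 = 1
  c[28] = d·G[:,28] = (11111010101010110100011101)·(00000000000000000000000100) mod 2 = 0+0+0+0+0+0+0+0+0+0+0+0+0+0+0+0+0+0+0+0+0+0+0+1+0+0 mod 2 = 1
  c[29] = d·G[:,29] = (11111010101010110100011101)·(00000000000000000000000010) mod 2 = 0+0+0+0+0+0+0+0+0+0+0+0+0+0+0+0+0+0+0+0+0+0+0+0+0+0 mod 2 = 0
  c[30] = d·G[:,30] = (11111010101010110100011101)·(00000000000000000000000001) mod 2 = 0+0+0+0+0+0+0+0+0+0+0+0+0+0+0+0+0+0+0+0+0+0+0+0+0+1 mod 2 = 1
Codeword = 0111111010101010010110100011101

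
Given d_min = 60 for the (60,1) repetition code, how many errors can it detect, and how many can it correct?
Detection only: up to d_min − 1 = 59 errors.
Correction: up to ⌊(d_min − 1)/2⌋ = ⌊59/2⌋ = 29 errors.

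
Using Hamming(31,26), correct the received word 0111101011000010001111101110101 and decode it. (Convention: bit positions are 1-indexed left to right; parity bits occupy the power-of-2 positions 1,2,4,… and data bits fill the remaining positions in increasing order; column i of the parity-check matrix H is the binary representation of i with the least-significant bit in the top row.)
Syndrome s = H · r^T (mod 2), r = 0111101011000010001111101110101:
  s[0] = (1010101010101010101010101010101)·(0111101011000010001111101110101) mod 2 = 0+0+1+0+1+0+1+0+1+0+0+0+0+0+1+0+0+0+1+0+1+0+1+0+1+0+1+0+1+0+1 mod 2 = 0
  s[1] = (0110011001100110011001100110011)·(0111101011000010001111101110101) mod 2 = 0+1+1+0+0+0+1+0+0+1+0+0+0+0+1+0+0+0+1+0+0+1+1+0+0+1+1+0+0+0+1 mod 2 = 1
  s[2] = (0001111000011110000111100001111)·(0111101011000010001111101110101) mod 2 = 0+0+0+1+1+0+1+0+0+0+0+0+0+0+1+0+0+0+0+1+1+1+1+0+0+0+0+0+1+0+1 mod 2 = 0
  s[3] = (0000000111111110000000011111111)·(0111101011000010001111101110101) mod 2 = 0+0+0+0+0+0+0+0+1+1+0+0+0+0+1+0+0+0+0+0+0+0+0+0+1+1+1+0+1+0+1 mod 2 = 0
  s[4] = (0000000000000001111111111111111)·(0111101011000010001111101110101) mod 2 = 0+0+0+0+0+0+0+0+0+0+0+0+0+0+0+0+0+0+1+1+1+1+1+0+1+1+1+0+1+0+1 mod 2 = 0
Syndrome = 01000
Column 2 of H equals this syndrome → error at bit 2 (1-indexed).
Flip bit 2: 0111101011000010001111101110101 → 0011101011000010001111101110101
Extract data bits at positions {3,5,6,7,9,10,11,12,13,14,15,17,18,19,20,21,22,23,24,25,26,27,28,29,30,31}: 11011100001001111101110101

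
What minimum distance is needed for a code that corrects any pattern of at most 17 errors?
Correcting t errors requires d_min ≥ 2t + 1 = 2·17 + 1 = 35.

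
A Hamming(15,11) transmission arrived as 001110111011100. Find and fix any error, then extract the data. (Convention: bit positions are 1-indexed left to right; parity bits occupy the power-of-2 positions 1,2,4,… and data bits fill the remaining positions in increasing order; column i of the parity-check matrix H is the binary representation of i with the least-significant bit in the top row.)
Syndrome s = H · r^T (mod 2), r = 001110111011100:
  s[0] = (101010101010101)·(001110111011100) mod 2 = 0+0+1+0+1+0+1+0+1+0+1+0+1+0+0 mod 2 = 0
  s[1] = (011001100110011)·(001110111011100) mod 2 = 0+0+1+0+0+0+1+0+0+0+1+0+0+0+0 mod 2 = 1
  s[2] = (000111100001111)·(001110111011100) mod 2 = 0+0+0+1+1+0+1+0+0+0+0+1+1+0+0 mod 2 = 1
  s[3] = (000000011111111)·(001110111011100) mod 2 = 0+0+0+0+0+0+0+1+1+0+1+1+1+0+0 mod 2 = 1
Syndrome = 0111
Column 14 of H equals this syndrome → error at bit 14 (1-indexed).
Flip bit 14: 001110111011100 → 001110111011110
Extract data bits at positions {3,5,6,7,9,10,11,12,13,14,15}: 11011011110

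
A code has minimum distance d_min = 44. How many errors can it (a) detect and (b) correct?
(a) Detection requires d_min ≥ e+1, so e ≤ d_min − 1 = 43.
(b) Correction requires d_min ≥ 2t+1, so t ≤ ⌊(d_min − 1)/2⌋ = ⌊43/2⌋ = 21.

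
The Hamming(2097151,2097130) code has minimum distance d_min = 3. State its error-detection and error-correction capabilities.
Detection only: up to d_min − 1 = 2 errors.
Correction: up to ⌊(d_min − 1)/2⌋ = ⌊2/2⌋ = 1 errors.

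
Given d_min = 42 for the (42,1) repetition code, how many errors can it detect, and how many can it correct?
Detection only: up to d_min − 1 = 41 errors.
Correction: up to ⌊(d_min − 1)/2⌋ = ⌊41/2⌋ = 20 errors.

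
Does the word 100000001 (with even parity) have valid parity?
Sum of all bits: 1+0+0+0+0+0+0+0+1 = 2; 2 mod 2 = 0. Result is 0 → valid parity.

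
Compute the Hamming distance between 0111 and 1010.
XOR = 1101, count of 1s = 3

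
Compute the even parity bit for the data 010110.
Sum of data bits: 0+1+0+1+1+0 = 3.
3 mod 2 = 1, so parity bit = 1.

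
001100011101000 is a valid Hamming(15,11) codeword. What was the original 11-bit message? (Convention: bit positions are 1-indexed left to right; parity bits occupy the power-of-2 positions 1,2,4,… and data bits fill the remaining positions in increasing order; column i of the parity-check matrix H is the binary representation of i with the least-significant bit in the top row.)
Parity bits occupy power-of-2 positions; data bits are at positions {3,5,6,7,9,10,11,12,13,14,15} (1-indexed).
Extract: c[3]=1 c[5]=0 c[6]=0 c[7]=0 c[9]=1 c[10]=1 c[11]=0 c[12]=1 c[13]=0 c[14]=0 c[15]=0
Data = 10001101000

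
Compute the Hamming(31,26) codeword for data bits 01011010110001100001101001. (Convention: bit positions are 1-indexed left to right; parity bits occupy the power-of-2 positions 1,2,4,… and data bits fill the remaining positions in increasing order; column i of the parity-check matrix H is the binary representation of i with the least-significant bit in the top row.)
Codeword c = d · G (mod 2), d = 01011010110001100001101001:
  c[0] = d·G[:,0] = (01011010110001100001101001)·(11011010101101010101010101) mod 2 = 0+1+0+1+1+0+1+0+1+0+0+0+0+1+0+0+0+0+0+1+0+0+0+0+0+1 mod 2 = 0
  c[1] = d·G[:,1] = (01011010110001100001101001)·(10110110011011001100110011) mod 2 = 0+0+0+1+0+0+1+0+0+1+0+0+0+1+0+0+0+0+0+0+1+0+0+0+0+1 mod 2 = 0
  c[2] = d·G[:,2] = (01011010110001100001101001)·(10000000000000000000000000) mod 2 = 0+0+0+0+0+0+0+0+0+0+0+0+0+0+0+0+0+0+0+0+0+0+0+0+0+0 mod 2 = 0
  c[3] = d·G[:,3] = (01011010110001100001101001)·(01110001111000111100001111) mod 2 = 0+1+0+1+0+0+0+0+1+1+0+0+0+0+1+0+0+0+0+0+0+0+1+0+0+1 mod 2 = 1
  c[4] = d·G[:,4] = (01011010110001100001101001)·(01000000000000000000000000) mod 2 = 0+1+0+0+0+0+0+0+0+0+0+0+0+0+0+0+0+0+0+0+0+0+0+0+0+0 mod 2 = 1
  c[5] = d·G[:,5] = (01011010110001100001101001)·(00100000000000000000000000) mod 2 = 0+0+0+0+0+0+0+0+0+0+0+0+0+0+0+0+0+0+0+0+0+0+0+0+0+0 mod 2 = 0
  c[6] = d·G[:,6] = (01011010110001100001101001)·(00010000000000000000000000) mod 2 = 0+0+0+1+0+0+0+0+0+0+0+0+0+0+0+0+0+0+0+0+0+0+0+0+0+0 mod 2 = 1
  c[7] = d·G[:,7] = (01011010110001100001101001)·(00001111111000000011111111) mod 2 = 0+0+0+0+1+0+1+0+1+1+0+0+0+0+0+0+0+0+0+1+1+0+1+0+0+1 mod 2 = 0
  c[8] = d·G[:,8] = (01011010110001100001101001)·(00001000000000000000000000) mod 2 = 0+0+0+0+1+0+0+0+0+0+0+0+0+0+0+0+0+0+0+0+0+0+0+0+0+0 mod 2 = 1
  c[9] = d·G[:,9] = (01011010110001100001101001)·(00000100000000000000000000) mod 2 = 0+0+0+0+0+0+0+0+0+0+0+0+0+0+0+0+0+0+0+0+0+0+0+0+0+0 mod 2 = 0
  c[10] = d·G[:,10] = (01011010110001100001101001)·(00000010000000000000000000) mod 2 = 0+0+0+0+0+0+1+0+0+0+0+0+0+0+0+0+0+0+0+0+0+0+0+0+0+0 mod 2 = 1
  c[11] = d·G[:,11] = (01011010110001100001101001)·(00000001000000000000000000) mod 2 = 0+0+0+0+0+0+0+0+0+0+0+0+0+0+0+0+0+0+0+0+0+0+0+0+0+0 mod 2 = 0
  c[12] = d·G[:,12] = (01011010110001100001101001)·(00000000100000000000000000) mod 2 = 0+0+0+0+0+0+0+0+1+0+0+0+0+0+0+0+0+0+0+0+0+0+0+0+0+0 mod 2 = 1
  c[13] = d·G[:,13] = (01011010110001100001101001)·(00000000010000000000000000) mod 2 = 0+0+0+0+0+0+0+0+0+1+0+0+0+0+0+0+0+0+0+0+0+0+0+0+0+0 mod 2 = 1
  c[14] = d·G[:,14] = (01011010110001100001101001)·(00000000001000000000000000) mod 2 = 0+0+0+0+0+0+0+0+0+0+0+0+0+0+0+0+0+0+0+0+0+0+0+0+0+0 mod 2 = 0
  c[15] = d·G[:,15] = (01011010110001100001101001)·(00000000000111111111111111) mod 2 = 0+0+0+0+0+0+0+0+0+0+0+0+0+1+1+0+0+0+0+1+1+0+1+0+0+1 mod 2 = 0
  c[16] = d·G[:,16] = (01011010110001100001101001)·(00000000000100000000000000) mod 2 = 0+0+0+0+0+0+0+0+0+0+0+0+0+0+0+0+0+0+0+0+0+0+0+0+0+0 mod 2 = 0
  c[17] = d·G[:,17] = (01011010110001100001101001)·(00000000000010000000000000) mod 2 = 0+0+0+0+0+0+0+0+0+0+0+0+0+0+0+0+0+0+0+0+0+0+0+0+0+0 mod 2 = 0
  c[18] = d·G[:,18] = (01011010110001100001101001)·(00000000000001000000000000) mod 2 = 0+0+0+0+0+0+0+0+0+0+0+0+0+1+0+0+0+0+0+0+0+0+0+0+0+0 mod 2 = 1
  c[19] = d·G[:,19] = (01011010110001100001101001)·(00000000000000100000000000) mod 2 = 0+0+0+0+0+0+0+0+0+0+0+0+0+0+1+0+0+0+0+0+0+0+0+0+0+0 mod 2 = 1
  c[20] = d·G[:,20] = (01011010110001100001101001)·(00000000000000010000000000) mod 2 = 0+0+0+0+0+0+0+0+0+0+0+0+0+0+0+0+0+0+0+0+0+0+0+0+0+0 mod 2 = 0
  c[21] = d·G[:,21] = (01011010110001100001101001)·(00000000000000001000000000) mod 2 = 0+0+0+0+0+0+0+0+0+0+0+0+0+0+0+0+0+0+0+0+0+0+0+0+0+0 mod 2 = 0
  c[22] = d·G[:,22] = (01011010110001100001101001)·(00000000000000000100000000) mod 2 = 0+0+0+0+0+0+0+0+0+0+0+0+0+0+0+0+0+0+0+0+0+0+0+0+0+0 mod 2 = 0
  c[23] = d·G[:,23] = (01011010110001100001101001)·(00000000000000000010000000) mod 2 = 0+0+0+0+0+0+0+0+0+0+0+0+0+0+0+0+0+0+0+0+0+0+0+0+0+0 mod 2 = 0
  c[24] = d·G[:,24] = (01011010110001100001101001)·(00000000000000000001000000) mod 2 = 0+0+0+0+0+0+0+0+0+0+0+0+0+0+0+0+0+0+0+1+0+0+0+0+0+0 mod 2 = 1
  c[25] = d·G[:,25] = (01011010110001100001101001)·(00000000000000000000100000) mod 2 = 0+0+0+0+0+0+0+0+0+0+0+0+0+0+0+0+0+0+0+0+1+0+0+0+0+0 mod 2 = 1
  c[26] = d·G[:,26] = (01011010110001100001101001)·(00000000000000000000010000) mod 2 = 0+0+0+0+0+0+0+0+0+0+0+0+0+0+0+0+0+0+0+0+0+0+0+0+0+0 mod 2 = 0
  c[27] = d·G[:,27] = (01011010110001100001101001)·(00000000000000000000001000) mod 2 = 0+0+0+0+0+0+0+0+0+0+0+0+0+0+0+0+0+0+0+0+0+0+1+0+0+0 mod 2 = 1
  c[28] = d·G[:,28] = (01011010110001100001101001)·(00000000000000000000000100) mod 2 = 0+0+0+0+0+0+0+0+0+0+0+0+0+0+0+0+0+0+0+0+0+0+0+0+0+0 mod 2 = 0
  c[29] = d·G[:,29] = (01011010110001100001101001)·(00000000000000000000000010) mod 2 = 0+0+0+0+0+0+0+0+0+0+0+0+0+0+0+0+0+0+0+0+0+0+0+0+0+0 mod 2 = 0
  c[30] = d·G[:,30] = (01011010110001100001101001)·(00000000000000000000000001) mod 2 = 0+0+0+0+0+0+0+0+0+0+0+0+0+0+0+0+0+0+0+0+0+0+0+0+0+1 mod 2 = 1
Codeword = 0001101010101100001100001101001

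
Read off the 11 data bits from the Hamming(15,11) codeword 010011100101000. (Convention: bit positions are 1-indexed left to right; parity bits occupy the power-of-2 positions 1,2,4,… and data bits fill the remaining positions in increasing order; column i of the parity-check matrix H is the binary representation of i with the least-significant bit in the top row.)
Parity bits occupy power-of-2 positions; data bits are at positions {3,5,6,7,9,10,11,12,13,14,15} (1-indexed).
Extract: c[3]=0 c[5]=1 c[6]=1 c[7]=1 c[9]=0 c[10]=1 c[11]=0 c[12]=1 c[13]=0 c[14]=0 c[15]=0
Data = 01110101000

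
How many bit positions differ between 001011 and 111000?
XOR = 110011, count of 1s = 4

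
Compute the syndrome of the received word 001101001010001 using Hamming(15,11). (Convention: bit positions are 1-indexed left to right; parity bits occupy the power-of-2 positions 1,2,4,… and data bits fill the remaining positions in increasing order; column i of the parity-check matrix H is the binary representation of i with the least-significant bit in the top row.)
Syndrome s = H · r^T (mod 2), r = 001101001010001:
  s[0] = (101010101010101)·(001101001010001) mod 2 = 0+0+1+0+0+0+0+0+1+0+1+0+0+0+1 mod 2 = 0
  s[1] = (011001100110011)·(001101001010001) mod 2 = 0+0+1+0+0+1+0+0+0+0+1+0+0+0+1 mod 2 = 0
  s[2] = (000111100001111)·(001101001010001) mod 2 = 0+0+0+1+0+1+0+0+0+0+0+0+0+0+1 mod 2 = 1
  s[3] = (000000011111111)·(001101001010001) mod 2 = 0+0+0+0+0+0+0+0+1+0+1+0+0+0+1 mod 2 = 1
Syndrome = 0011
Non-zero syndrome: error at position 12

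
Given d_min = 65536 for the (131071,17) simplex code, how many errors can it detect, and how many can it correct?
Detection only: up to d_min − 1 = 65535 errors.
Correction: up to ⌊(d_min − 1)/2⌋ = ⌊65535/2⌋ = 32767 errors.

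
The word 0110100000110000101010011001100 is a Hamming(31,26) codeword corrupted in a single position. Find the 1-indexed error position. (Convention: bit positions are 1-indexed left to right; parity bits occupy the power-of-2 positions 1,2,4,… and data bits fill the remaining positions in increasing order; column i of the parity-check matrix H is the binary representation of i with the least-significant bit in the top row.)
Syndrome s = H · r^T (mod 2), r = 0110100000110000101010011001100:
  s[0] = (1010101010101010101010101010101)·(0110100000110000101010011001100) mod 2 = 0+0+1+0+1+0+0+0+0+0+1+0+0+0+0+0+1+0+1+0+1+0+0+0+1+0+0+0+1+0+0 mod 2 = 0
  s[1] = (0110011001100110011001100110011)·(0110100000110000101010011001100) mod 2 = 0+1+1+0+0+0+0+0+0+0+1+0+0+0+0+0+0+0+1+0+0+0+0+0+0+0+0+0+0+0+0 mod 2 = 0
  s[2] = (0001111000011110000111100001111)·(0110100000110000101010011001100) mod 2 = 0+0+0+0+1+0+0+0+0+0+0+1+0+0+0+0+0+0+0+0+1+0+0+0+0+0+0+1+1+0+0 mod 2 = 1
  s[3] = (0000000111111110000000011111111)·(0110100000110000101010011001100) mod 2 = 0+0+0+0+0+0+0+0+0+0+1+1+0+0+0+0+0+0+0+0+0+0+0+1+1+0+0+1+1+0+0 mod 2 = 0
  s[4] = (0000000000000001111111111111111)·(0110100000110000101010011001100) mod 2 = 0+0+0+0+0+0+0+0+0+0+0+0+0+0+0+0+1+0+1+0+1+0+0+1+1+0+0+1+1+0+0 mod 2 = 1
Syndrome = 00101
Column i of H is the binary representation of i, so the syndrome is the binary index of the flipped bit.
Read s = 00101 with s[0] as LSB: 0·2^0 + 0·2^1 + 1·2^2 + 0·2^3 + 1·2^4 = 20.
Error is at bit position 20.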